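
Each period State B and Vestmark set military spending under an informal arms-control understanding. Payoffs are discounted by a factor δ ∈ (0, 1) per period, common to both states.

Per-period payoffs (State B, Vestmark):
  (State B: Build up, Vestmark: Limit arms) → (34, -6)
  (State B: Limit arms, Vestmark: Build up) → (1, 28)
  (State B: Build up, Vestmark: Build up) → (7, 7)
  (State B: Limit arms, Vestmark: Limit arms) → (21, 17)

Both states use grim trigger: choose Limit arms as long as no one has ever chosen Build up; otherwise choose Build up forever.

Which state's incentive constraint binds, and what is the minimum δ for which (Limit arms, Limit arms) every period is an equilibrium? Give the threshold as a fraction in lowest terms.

Vestmark; δ ≥ 11/21

For State B: deviation gain 34−21 = 13, per-period punishment loss 21−7 = 14. IC gives δ ≥ 13/27.
For Vestmark: gain 11, loss 10 per period, so δ ≥ 11/21.
The tighter constraint is Vestmark's, so cooperation needs δ ≥ 11/21.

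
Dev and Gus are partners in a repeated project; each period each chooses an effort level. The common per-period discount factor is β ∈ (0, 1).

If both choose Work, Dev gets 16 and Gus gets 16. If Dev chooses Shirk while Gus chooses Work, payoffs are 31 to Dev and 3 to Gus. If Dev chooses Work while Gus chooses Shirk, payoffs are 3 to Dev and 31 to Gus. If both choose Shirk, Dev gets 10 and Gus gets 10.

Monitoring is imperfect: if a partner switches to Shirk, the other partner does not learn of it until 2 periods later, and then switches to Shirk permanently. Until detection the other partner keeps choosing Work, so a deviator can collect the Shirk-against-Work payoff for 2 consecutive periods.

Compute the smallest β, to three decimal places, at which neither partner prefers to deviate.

A deviator earns 31 for 2 periods, then 10 forever; cooperating earns 16 forever. Multiplying the IC by (1−β):
16 ≥ 31(1−β^2) + 10β^2, so 21·β^2 ≥ 15 and β^2 ≥ 5/7.
β ≥ (5/7)^(1/2) ≈ 0.845.

0.845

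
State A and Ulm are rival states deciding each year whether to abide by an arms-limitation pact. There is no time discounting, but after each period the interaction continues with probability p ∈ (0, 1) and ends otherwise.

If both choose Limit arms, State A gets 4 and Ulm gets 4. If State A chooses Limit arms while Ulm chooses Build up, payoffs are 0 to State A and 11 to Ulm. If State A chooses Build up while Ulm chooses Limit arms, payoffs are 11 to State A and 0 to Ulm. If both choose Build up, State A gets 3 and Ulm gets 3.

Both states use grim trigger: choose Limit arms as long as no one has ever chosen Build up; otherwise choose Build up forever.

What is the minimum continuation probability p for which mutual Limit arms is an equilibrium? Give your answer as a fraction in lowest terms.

Expected cooperation value is 4 + p·4 + p²·4 + … = 4/(1−p); deviation gives 11 + p·3/(1−p).
4 ≥ 11(1−p) + 3p ⇒ 8p ≥ 7 ⇒ p ≥ 7/8.

7/8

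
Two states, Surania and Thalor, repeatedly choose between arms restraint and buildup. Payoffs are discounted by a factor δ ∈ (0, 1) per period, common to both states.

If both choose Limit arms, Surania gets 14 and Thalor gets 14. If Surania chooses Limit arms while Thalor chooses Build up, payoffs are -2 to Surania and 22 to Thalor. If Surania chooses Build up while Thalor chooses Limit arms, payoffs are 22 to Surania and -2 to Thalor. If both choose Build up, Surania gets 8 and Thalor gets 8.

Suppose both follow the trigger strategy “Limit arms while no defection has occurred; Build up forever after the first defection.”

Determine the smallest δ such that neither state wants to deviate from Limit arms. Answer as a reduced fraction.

14/(1−δ) ≥ 22 + 8δ/(1−δ)
14 ≥ 22 − 14δ
δ ≥ 8/14 = 4/7.

4/7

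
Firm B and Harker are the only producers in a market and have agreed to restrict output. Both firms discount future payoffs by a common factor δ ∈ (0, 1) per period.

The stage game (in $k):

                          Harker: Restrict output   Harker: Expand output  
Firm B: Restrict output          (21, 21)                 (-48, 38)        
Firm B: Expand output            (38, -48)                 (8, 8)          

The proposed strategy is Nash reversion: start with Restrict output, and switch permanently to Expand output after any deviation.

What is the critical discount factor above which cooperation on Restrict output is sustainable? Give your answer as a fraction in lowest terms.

One-period gain from deviating is 38 − 21 = 17. The loss is 21 − 8 = 13 in every subsequent period, with present value 13·δ/(1−δ).
Deviation is unprofitable when 13·δ/(1−δ) ≥ 17, i.e. δ/(1−δ) ≥ 17/13.
Equivalently δ ≥ 17/(17+13) = 17/30.

17/30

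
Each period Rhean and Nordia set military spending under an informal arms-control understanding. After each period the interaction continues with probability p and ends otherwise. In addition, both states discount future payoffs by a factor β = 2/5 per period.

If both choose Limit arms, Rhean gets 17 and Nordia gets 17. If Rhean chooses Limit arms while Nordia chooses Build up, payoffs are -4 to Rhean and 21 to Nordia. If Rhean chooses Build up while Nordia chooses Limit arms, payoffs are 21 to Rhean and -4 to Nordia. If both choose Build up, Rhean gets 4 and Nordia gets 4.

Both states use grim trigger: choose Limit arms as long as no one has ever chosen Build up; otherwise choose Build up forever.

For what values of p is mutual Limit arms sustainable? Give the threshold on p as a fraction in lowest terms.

With continuation probability p and discount β, the effective per-period discount factor is βp.
Grim-trigger IC: βp ≥ (21−17)/(21−4) = 4/17.
So p ≥ (4/17)/(2/5) = 10/17.

10/17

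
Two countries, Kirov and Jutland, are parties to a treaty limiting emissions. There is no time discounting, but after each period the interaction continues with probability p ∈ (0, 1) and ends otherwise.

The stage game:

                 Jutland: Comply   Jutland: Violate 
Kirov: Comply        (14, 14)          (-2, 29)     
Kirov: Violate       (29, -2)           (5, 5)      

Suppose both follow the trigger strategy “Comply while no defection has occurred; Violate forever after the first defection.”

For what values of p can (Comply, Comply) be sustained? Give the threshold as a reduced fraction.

5/8

With no time discounting, the continuation probability p plays the role of the discount factor.
Grim-trigger IC: 14/(1−p) ≥ 29 + 5p/(1−p) ⇒ p ≥ (29−14)/(29−5) = 5/8.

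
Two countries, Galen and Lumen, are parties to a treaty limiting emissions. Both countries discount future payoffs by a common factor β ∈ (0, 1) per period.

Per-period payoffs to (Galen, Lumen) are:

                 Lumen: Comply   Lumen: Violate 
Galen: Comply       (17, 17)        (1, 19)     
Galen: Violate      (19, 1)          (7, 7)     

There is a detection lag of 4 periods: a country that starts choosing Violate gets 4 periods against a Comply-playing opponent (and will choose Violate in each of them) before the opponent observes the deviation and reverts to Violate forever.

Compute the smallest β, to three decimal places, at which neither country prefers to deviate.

0.639

A deviator earns 19 for 4 periods, then 7 forever; cooperating earns 17 forever. Multiplying the IC by (1−β):
17 ≥ 19(1−β^4) + 7β^4, so 12·β^4 ≥ 2 and β^4 ≥ 1/6.
β ≥ (1/6)^(1/4) ≈ 0.639.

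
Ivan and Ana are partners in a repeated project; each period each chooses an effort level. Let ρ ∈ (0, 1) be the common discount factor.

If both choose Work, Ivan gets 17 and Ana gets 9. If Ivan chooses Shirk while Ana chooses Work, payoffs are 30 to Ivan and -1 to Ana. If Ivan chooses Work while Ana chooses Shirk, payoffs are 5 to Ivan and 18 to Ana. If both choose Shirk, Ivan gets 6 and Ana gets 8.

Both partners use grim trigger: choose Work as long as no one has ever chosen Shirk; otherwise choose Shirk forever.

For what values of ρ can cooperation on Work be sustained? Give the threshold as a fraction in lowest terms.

For Ivan: deviation gain 30−17 = 13, per-period punishment loss 17−6 = 11. IC gives ρ ≥ 13/24.
For Ana: gain 9, loss 1 per period, so ρ ≥ 9/10.
The tighter constraint is Ana's, so cooperation needs ρ ≥ 9/10.

9/10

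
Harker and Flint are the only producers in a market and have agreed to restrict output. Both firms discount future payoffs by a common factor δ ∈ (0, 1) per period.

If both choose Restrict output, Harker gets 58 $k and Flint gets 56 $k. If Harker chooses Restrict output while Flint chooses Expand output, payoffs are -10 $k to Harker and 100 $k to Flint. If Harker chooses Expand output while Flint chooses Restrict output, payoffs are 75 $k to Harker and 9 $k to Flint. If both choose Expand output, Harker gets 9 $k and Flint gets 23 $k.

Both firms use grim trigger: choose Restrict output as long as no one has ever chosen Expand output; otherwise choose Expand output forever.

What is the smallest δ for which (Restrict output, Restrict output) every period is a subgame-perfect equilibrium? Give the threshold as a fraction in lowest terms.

Harker's threshold: (75−58)/(75−9) = 17/66.
Flint's threshold: (100−56)/(100−23) = 4/7.
17/66 < 4/7, so Flint binds and δ* = 4/7.

4/7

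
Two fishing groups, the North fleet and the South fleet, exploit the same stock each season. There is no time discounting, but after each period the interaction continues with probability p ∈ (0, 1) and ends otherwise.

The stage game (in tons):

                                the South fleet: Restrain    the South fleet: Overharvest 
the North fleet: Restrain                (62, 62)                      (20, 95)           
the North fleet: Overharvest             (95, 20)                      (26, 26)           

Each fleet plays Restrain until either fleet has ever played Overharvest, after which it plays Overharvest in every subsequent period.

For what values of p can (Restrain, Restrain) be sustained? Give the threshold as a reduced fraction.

11/23

Expected cooperation value is 62 + p·62 + p²·62 + … = 62/(1−p); deviation gives 95 + p·26/(1−p).
62 ≥ 95(1−p) + 26p ⇒ 69p ≥ 33 ⇒ p ≥ 33/69 = 11/23.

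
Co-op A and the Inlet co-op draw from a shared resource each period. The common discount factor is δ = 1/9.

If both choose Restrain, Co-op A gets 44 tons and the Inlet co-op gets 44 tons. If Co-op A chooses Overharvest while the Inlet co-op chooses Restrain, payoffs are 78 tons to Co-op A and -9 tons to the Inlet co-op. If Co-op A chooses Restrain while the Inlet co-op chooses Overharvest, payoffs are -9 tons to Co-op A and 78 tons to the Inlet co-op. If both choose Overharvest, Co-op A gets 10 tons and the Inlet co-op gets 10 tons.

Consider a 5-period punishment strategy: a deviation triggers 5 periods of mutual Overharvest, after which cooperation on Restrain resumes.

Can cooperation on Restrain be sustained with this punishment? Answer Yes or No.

No

Comparing payoff streams over the 6 periods until play realigns: cooperate → 44(1+δ+…+δ^5); deviate → 78 + 10(δ+…+δ^5).
Cooperation is sustained iff (44−10)(δ+…+δ^5) ≥ 78−44.
δ+…+δ^5 = 1/9·(1−(1/9)^5)/(1−1/9) = 0.1250, and (78−44)/(44−10) = 1.0000.
0.1250 < 1.0000, so cooperation is not sustainable.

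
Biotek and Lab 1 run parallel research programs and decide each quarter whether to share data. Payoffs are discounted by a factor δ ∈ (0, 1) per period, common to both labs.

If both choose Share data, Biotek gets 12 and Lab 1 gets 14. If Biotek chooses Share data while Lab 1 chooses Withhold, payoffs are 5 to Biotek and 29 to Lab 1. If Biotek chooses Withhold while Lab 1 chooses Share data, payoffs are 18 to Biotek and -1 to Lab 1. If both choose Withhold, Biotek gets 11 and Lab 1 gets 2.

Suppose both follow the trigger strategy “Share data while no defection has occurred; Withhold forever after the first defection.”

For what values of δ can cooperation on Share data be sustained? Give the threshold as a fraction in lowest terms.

For Biotek: deviation gain 18−12 = 6, per-period punishment loss 12−11 = 1. IC gives δ ≥ 6/7.
For Lab 1: gain 15, loss 12 per period, so δ ≥ 15/27 = 5/9.
The tighter constraint is Biotek's, so cooperation needs δ ≥ 6/7.

6/7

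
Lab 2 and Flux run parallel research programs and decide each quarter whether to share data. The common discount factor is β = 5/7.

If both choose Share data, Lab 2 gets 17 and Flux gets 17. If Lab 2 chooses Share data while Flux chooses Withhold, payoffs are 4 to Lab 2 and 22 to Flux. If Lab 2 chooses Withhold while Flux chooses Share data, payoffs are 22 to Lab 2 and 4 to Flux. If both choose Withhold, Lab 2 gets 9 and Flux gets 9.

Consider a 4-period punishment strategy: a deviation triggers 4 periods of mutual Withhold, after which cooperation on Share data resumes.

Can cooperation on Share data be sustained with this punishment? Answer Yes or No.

Yes

Comparing payoff streams over the 5 periods until play realigns: cooperate → 17(1+β+…+β^4); deviate → 22 + 9(β+…+β^4).
Cooperation is sustained iff (17−9)(β+…+β^4) ≥ 22−17.
β+…+β^4 = 5/7·(1−(5/7)^4)/(1−5/7) = 1.8492, and (22−17)/(17−9) = 0.6250.
1.8492 ≥ 0.6250, so cooperation is sustainable.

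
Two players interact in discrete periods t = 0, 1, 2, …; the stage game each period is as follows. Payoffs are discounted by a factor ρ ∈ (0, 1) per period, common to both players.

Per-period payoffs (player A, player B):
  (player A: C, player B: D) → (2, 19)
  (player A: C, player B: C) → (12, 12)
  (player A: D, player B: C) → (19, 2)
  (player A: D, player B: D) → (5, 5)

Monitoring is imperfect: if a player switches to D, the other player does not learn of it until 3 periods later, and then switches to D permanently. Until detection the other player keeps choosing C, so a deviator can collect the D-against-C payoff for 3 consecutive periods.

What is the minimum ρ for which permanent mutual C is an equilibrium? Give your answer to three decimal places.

0.794

The best deviation is to choose D for all 3 undetected periods, earning 19 each, then 5 forever once detected.
Deviation value: 19(1−ρ^3)/(1−ρ) + 5ρ^3/(1−ρ); cooperation value: 12/(1−ρ).
IC: 12 ≥ 19(1−ρ^3) + 5ρ^3 = 19 − 14ρ^3.
So ρ^3 ≥ 7/14 = 1/2, giving ρ ≥ (1/2)^(1/3) ≈ 0.794.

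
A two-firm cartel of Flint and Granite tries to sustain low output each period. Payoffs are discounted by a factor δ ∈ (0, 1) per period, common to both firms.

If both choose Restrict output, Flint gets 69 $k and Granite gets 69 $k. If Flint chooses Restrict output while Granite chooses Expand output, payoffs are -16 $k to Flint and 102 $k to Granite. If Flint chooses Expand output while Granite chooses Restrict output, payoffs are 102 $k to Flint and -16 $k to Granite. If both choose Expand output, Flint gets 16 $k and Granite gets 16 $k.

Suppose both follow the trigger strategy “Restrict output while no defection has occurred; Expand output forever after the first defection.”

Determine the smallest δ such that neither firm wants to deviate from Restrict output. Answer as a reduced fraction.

69/(1−δ) ≥ 102 + 16δ/(1−δ)
69 ≥ 102 − 86δ
δ ≥ 33/86.

33/86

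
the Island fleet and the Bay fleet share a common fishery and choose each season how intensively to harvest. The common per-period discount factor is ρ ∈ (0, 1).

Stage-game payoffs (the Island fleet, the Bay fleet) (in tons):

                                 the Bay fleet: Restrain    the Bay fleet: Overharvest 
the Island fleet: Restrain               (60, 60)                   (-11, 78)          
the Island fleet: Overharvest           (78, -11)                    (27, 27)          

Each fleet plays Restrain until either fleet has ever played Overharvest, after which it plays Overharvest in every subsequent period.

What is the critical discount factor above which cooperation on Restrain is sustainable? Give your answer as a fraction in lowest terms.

6/17

60/(1−ρ) ≥ 78 + 27ρ/(1−ρ)
60 ≥ 78 − 51ρ
ρ ≥ 18/51 = 6/17.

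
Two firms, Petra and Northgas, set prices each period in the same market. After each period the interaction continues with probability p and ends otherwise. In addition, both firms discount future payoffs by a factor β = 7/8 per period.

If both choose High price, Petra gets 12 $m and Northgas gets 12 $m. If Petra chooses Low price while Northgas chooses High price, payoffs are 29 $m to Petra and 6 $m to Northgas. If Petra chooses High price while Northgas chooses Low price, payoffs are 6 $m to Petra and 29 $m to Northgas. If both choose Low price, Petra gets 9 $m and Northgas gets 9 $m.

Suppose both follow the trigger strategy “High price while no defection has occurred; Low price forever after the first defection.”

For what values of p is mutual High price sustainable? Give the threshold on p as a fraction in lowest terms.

34/35

Expected continuation weight on next period's payoff is β·p = 7/8·p, which plays the role of the discount factor.
Cooperation requires 7/8·p ≥ (29−12)/(29−9) = 17/20, hence p ≥ 34/35.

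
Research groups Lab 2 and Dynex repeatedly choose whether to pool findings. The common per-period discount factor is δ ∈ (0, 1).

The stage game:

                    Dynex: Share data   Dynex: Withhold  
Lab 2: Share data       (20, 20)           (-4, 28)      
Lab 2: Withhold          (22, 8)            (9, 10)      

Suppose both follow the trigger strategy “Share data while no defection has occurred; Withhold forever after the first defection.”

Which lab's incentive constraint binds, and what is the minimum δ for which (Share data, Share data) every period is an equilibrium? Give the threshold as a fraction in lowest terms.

Lab 2's threshold: (22−20)/(22−9) = 2/13.
Dynex's threshold: (28−20)/(28−10) = 4/9.
2/13 < 4/9, so Dynex binds and δ* = 4/9.

Dynex; δ ≥ 4/9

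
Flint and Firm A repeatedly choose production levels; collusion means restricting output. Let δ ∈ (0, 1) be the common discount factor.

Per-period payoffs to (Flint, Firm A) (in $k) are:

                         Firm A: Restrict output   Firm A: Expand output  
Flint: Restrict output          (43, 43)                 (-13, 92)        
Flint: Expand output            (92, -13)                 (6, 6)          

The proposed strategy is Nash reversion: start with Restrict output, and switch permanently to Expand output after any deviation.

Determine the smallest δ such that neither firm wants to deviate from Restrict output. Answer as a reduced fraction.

49/86

Under grim trigger the critical discount factor is (T−C)/(T−P) with T = 92, C = 43, P = 6.
δ* = (92−43)/(92−6) = 49/86.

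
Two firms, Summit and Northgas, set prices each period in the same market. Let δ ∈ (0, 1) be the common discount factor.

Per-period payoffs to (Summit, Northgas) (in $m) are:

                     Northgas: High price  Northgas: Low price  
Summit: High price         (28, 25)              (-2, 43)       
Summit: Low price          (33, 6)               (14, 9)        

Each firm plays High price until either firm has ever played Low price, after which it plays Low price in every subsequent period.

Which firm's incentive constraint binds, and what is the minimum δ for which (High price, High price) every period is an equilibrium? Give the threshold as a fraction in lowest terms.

Northgas; δ ≥ 9/17

Summit's threshold: (33−28)/(33−14) = 5/19.
Northgas's threshold: (43−25)/(43−9) = 9/17.
5/19 < 9/17, so Northgas binds and δ* = 9/17.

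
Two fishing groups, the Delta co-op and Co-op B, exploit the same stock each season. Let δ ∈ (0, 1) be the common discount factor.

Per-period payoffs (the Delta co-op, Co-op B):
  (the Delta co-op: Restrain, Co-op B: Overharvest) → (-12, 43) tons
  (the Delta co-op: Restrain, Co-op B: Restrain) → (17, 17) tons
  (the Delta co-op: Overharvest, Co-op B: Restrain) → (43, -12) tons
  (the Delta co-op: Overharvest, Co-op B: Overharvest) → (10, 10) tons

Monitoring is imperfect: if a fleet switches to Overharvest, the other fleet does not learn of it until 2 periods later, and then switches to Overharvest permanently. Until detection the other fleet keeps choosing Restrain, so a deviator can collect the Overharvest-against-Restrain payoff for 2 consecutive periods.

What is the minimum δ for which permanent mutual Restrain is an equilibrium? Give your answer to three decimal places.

0.888

The best deviation is to choose Overharvest for all 2 undetected periods, earning 43 each, then 10 forever once detected.
Deviation value: 43(1−δ^2)/(1−δ) + 10δ^2/(1−δ); cooperation value: 17/(1−δ).
IC: 17 ≥ 43(1−δ^2) + 10δ^2 = 43 − 33δ^2.
So δ^2 ≥ 26/33, giving δ ≥ (26/33)^(1/2) ≈ 0.888.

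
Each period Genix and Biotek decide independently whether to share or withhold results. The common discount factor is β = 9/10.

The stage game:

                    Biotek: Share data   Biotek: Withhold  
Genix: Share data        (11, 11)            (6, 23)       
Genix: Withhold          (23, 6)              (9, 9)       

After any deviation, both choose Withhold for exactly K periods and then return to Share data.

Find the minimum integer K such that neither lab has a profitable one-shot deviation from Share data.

11

No profitable deviation requires (11−9)(β+…+β^K) ≥ 23−11, i.e. β+…+β^K ≥ 6 ≈ 6.0000.
With β = 9/10, the partial sums are K=1: 0.9000, K=2: 1.7100, …, K=9: 5.5132, K=10: 5.8619, K=11: 6.1757.
K = 11 is the first length at which the sum reaches 6.0000.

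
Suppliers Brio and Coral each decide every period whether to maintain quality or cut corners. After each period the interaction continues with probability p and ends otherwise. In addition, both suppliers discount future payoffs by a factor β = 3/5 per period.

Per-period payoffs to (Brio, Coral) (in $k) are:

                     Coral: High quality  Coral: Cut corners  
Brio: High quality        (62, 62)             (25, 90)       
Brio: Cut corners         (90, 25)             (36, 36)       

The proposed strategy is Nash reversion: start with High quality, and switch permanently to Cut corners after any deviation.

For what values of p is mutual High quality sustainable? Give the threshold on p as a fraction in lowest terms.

70/81

Expected continuation weight on next period's payoff is β·p = 3/5·p, which plays the role of the discount factor.
Cooperation requires 3/5·p ≥ (90−62)/(90−36) = 14/27, hence p ≥ 70/81.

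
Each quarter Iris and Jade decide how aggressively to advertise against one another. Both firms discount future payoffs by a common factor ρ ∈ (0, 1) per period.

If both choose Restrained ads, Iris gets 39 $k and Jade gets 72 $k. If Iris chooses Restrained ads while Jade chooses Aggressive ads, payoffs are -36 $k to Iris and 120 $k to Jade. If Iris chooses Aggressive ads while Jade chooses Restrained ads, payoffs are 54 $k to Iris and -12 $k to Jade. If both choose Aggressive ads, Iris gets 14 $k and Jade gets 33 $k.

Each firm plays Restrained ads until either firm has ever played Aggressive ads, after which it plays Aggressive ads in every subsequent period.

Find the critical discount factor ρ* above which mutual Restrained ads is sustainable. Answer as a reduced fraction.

For Iris: deviation gain 54−39 = 15, per-period punishment loss 39−14 = 25. IC gives ρ ≥ 15/40 = 3/8.
For Jade: gain 48, loss 39 per period, so ρ ≥ 48/87 = 16/29.
The tighter constraint is Jade's, so cooperation needs ρ ≥ 16/29.

16/29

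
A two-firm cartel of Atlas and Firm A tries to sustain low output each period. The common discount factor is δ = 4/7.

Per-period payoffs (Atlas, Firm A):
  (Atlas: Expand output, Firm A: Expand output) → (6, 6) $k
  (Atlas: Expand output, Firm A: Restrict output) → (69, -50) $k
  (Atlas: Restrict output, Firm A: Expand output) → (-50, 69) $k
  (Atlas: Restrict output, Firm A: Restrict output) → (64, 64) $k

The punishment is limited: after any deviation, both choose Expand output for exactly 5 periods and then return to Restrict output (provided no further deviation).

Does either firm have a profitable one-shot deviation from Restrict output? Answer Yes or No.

A one-shot deviation gives 69 now, then 6 for 5 periods, then back to 64.
Gain from deviating: (69−64) today; loss: (64−6) in each of the next 5 periods.
No-deviation condition: (64−6)(δ+…+δ^5) ≥ 69−64, i.e. δ+…+δ^5 ≥ 5/58.
At δ = 4/7: δ+…+δ^5 = 1.2521 ≥ 0.0862.
So cooperation is sustainable.

No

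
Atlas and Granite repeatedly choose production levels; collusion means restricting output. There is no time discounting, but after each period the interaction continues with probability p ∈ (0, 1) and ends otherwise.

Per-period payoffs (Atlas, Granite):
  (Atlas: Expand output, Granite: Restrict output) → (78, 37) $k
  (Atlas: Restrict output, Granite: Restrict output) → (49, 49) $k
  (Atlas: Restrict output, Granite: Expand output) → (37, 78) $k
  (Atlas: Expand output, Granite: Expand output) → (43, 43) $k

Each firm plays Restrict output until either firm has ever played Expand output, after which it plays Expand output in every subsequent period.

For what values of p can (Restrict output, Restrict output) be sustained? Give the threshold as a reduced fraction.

29/35

Expected cooperation value is 49 + p·49 + p²·49 + … = 49/(1−p); deviation gives 78 + p·43/(1−p).
49 ≥ 78(1−p) + 43p ⇒ 35p ≥ 29 ⇒ p ≥ 29/35.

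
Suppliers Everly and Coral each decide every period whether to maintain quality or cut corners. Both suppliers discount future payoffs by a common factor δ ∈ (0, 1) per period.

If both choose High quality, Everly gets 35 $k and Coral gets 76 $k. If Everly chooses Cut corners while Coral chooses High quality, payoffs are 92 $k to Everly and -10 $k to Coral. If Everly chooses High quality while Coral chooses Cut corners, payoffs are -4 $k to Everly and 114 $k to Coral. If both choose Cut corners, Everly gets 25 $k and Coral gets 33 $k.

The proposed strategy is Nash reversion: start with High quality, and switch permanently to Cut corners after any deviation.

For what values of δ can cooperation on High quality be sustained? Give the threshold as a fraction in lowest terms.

Everly: cooperation gives 35 each period; deviation gives 92 once then 25 forever.
  35/(1−δ) ≥ 92 + 25δ/(1−δ) ⇒ δ ≥ 57/67.
Coral: cooperation gives 76 each period; deviation gives 114 once then 33 forever.
  δ ≥ 38/81.
Both must hold, so the binding constraint is Everly's: δ ≥ 57/67.

57/67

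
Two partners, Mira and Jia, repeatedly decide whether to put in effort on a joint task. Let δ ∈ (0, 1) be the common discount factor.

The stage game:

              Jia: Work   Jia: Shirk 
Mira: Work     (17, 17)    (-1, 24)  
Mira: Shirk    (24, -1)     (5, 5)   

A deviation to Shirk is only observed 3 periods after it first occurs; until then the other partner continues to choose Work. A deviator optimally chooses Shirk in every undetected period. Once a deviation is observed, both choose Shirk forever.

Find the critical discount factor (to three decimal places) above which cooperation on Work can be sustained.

0.717

The best deviation is to choose Shirk for all 3 undetected periods, earning 24 each, then 5 forever once detected.
Deviation value: 24(1−δ^3)/(1−δ) + 5δ^3/(1−δ); cooperation value: 17/(1−δ).
IC: 17 ≥ 24(1−δ^3) + 5δ^3 = 24 − 19δ^3.
So δ^3 ≥ 7/19, giving δ ≥ (7/19)^(1/3) ≈ 0.717.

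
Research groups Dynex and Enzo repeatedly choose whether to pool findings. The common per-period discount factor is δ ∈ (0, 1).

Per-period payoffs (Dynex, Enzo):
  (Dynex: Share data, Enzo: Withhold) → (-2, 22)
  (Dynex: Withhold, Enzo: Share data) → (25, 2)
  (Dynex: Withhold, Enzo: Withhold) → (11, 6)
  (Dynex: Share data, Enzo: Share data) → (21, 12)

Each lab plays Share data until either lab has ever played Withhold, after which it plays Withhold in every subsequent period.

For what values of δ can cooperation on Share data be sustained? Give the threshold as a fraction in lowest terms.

5/8

Dynex: cooperation gives 21 each period; deviation gives 25 once then 11 forever.
  21/(1−δ) ≥ 25 + 11δ/(1−δ) ⇒ δ ≥ 4/14 = 2/7.
Enzo: cooperation gives 12 each period; deviation gives 22 once then 6 forever.
  δ ≥ 10/16 = 5/8.
Both must hold, so the binding constraint is Enzo's: δ ≥ 5/8.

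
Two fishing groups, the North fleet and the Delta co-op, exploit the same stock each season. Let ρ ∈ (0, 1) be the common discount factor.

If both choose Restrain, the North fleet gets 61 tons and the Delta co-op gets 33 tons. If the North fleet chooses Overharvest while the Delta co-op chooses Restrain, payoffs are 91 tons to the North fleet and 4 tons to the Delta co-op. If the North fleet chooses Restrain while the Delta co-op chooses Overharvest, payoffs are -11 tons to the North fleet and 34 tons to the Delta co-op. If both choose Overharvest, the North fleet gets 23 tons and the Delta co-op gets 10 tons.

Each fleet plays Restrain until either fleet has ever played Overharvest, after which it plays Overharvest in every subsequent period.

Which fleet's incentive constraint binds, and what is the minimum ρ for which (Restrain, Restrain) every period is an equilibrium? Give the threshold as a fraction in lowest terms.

the North fleet: cooperation gives 61 each period; deviation gives 91 once then 23 forever.
  61/(1−ρ) ≥ 91 + 23ρ/(1−ρ) ⇒ ρ ≥ 30/68 = 15/34.
the Delta co-op: cooperation gives 33 each period; deviation gives 34 once then 10 forever.
  ρ ≥ 1/24.
Both must hold, so the binding constraint is the North fleet's: ρ ≥ 15/34.

the North fleet; ρ ≥ 15/34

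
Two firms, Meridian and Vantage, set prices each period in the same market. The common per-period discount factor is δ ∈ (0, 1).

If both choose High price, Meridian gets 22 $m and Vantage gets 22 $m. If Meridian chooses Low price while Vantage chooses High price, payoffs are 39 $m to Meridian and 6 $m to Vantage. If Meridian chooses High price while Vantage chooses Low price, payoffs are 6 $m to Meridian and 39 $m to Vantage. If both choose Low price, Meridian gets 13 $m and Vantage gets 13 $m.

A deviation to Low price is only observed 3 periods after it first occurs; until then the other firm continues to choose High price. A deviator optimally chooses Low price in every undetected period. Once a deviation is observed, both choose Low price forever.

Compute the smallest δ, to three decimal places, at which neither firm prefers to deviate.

0.868

A deviator earns 39 for 3 periods, then 13 forever; cooperating earns 22 forever. Multiplying the IC by (1−δ):
22 ≥ 39(1−δ^3) + 13δ^3, so 26·δ^3 ≥ 17 and δ^3 ≥ 17/26.
δ ≥ (17/26)^(1/3) ≈ 0.868.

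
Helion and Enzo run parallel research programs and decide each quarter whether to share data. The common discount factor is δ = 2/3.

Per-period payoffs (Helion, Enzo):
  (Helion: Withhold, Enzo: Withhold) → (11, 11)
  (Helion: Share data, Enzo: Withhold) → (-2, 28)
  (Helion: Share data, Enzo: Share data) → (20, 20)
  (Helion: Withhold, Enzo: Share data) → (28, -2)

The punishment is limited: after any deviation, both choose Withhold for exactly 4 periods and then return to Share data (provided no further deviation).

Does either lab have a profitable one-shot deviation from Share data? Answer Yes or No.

IC: δ+…+δ^4 ≥ (28−20)/(20−11) = 8/9.
At δ = 2/3: partial sum = 1.6049 ≥ 0.8889. Cooperation sustainable.

No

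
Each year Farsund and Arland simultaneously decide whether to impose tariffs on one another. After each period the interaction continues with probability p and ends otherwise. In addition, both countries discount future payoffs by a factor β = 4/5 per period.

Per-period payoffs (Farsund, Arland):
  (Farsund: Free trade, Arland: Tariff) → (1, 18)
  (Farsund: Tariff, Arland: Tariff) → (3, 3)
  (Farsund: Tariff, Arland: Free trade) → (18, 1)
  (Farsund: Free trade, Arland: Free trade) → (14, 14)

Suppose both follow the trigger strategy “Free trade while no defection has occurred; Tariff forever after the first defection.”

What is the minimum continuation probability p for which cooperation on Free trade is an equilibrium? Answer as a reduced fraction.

With continuation probability p and discount β, the effective per-period discount factor is βp.
Grim-trigger IC: βp ≥ (18−14)/(18−3) = 4/15.
So p ≥ (4/15)/(4/5) = 1/3.

1/3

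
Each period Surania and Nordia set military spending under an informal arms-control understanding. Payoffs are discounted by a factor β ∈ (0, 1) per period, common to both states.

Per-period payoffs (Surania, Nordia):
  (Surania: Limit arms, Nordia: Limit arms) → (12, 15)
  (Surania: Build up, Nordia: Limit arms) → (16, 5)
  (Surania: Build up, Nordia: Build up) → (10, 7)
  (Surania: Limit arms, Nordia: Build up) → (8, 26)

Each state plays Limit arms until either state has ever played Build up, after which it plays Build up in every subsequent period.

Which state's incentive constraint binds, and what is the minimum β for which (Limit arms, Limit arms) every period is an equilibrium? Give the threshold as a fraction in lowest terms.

Surania's threshold: (16−12)/(16−10) = 2/3.
Nordia's threshold: (26−15)/(26−7) = 11/19.
2/3 > 11/19, so Surania binds and β* = 2/3.

Surania; β ≥ 2/3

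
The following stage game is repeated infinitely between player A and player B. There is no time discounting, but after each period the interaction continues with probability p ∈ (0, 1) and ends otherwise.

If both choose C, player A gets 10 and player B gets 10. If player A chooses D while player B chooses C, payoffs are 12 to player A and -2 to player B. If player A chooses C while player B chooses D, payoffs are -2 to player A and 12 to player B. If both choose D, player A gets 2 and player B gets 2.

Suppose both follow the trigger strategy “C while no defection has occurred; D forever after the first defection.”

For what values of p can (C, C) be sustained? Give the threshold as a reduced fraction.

1/5

With no time discounting, the continuation probability p plays the role of the discount factor.
Grim-trigger IC: 10/(1−p) ≥ 12 + 2p/(1−p) ⇒ p ≥ (12−10)/(12−2) = 1/5.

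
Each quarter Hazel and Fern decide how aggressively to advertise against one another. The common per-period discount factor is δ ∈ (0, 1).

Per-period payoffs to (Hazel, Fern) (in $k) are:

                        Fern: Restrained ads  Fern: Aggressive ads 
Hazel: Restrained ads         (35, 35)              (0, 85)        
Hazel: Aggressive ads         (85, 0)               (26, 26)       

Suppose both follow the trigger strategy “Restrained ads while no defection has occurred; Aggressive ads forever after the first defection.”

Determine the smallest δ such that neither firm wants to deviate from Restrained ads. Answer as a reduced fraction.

50/59

One-period gain from deviating is 85 − 35 = 50. The loss is 35 − 26 = 9 in every subsequent period, with present value 9·δ/(1−δ).
Deviation is unprofitable when 9·δ/(1−δ) ≥ 50, i.e. δ/(1−δ) ≥ 50/9.
Equivalently δ ≥ 50/(50+9) = 50/59.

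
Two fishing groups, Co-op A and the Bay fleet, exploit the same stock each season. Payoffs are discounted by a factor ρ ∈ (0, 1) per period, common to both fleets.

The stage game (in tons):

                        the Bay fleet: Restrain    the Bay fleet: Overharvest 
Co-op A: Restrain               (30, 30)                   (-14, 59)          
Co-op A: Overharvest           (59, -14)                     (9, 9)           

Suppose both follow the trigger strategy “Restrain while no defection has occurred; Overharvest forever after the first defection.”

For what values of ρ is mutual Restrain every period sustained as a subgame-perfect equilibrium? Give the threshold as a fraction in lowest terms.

Cooperation forever yields 30 each period: 30/(1−ρ).
Deviating yields 59 once, then 9 forever: 59 + 9ρ/(1−ρ).
No profitable deviation requires 30/(1−ρ) ≥ 59 + 9ρ/(1−ρ).
Multiplying by (1−ρ): 30 ≥ 59(1−ρ) + 9ρ = 59 − 50ρ.
So 50ρ ≥ 29, i.e. ρ ≥ 29/50.

29/50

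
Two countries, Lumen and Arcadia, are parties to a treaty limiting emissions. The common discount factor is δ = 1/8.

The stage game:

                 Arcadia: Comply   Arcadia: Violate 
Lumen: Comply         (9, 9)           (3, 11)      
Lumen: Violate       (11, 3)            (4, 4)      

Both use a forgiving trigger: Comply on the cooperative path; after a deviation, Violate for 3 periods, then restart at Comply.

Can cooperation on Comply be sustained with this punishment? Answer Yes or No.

No

A one-shot deviation gives 11 now, then 4 for 3 periods, then back to 9.
Gain from deviating: (11−9) today; loss: (9−4) in each of the next 3 periods.
No-deviation condition: (9−4)(δ+…+δ^3) ≥ 11−9, i.e. δ+…+δ^3 ≥ 2/5.
At δ = 1/8: δ+…+δ^3 = 0.1426 < 0.4000.
So cooperation is not sustainable.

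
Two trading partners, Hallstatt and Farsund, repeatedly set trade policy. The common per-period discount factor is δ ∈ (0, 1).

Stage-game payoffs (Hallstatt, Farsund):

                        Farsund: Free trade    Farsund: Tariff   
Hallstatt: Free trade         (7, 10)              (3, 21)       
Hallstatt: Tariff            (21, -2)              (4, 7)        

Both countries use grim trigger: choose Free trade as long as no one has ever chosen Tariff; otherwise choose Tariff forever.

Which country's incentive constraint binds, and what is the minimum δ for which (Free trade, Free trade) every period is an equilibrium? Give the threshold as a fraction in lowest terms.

For Hallstatt: deviation gain 21−7 = 14, per-period punishment loss 7−4 = 3. IC gives δ ≥ 14/17.
For Farsund: gain 11, loss 3 per period, so δ ≥ 11/14.
The tighter constraint is Hallstatt's, so cooperation needs δ ≥ 14/17.

Hallstatt; δ ≥ 14/17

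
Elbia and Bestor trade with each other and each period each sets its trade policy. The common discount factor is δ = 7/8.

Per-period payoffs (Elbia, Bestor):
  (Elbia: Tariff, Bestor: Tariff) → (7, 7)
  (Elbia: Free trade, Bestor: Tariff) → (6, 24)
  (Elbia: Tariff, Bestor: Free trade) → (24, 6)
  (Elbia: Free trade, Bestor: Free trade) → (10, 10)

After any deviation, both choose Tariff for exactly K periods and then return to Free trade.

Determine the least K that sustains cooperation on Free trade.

No profitable deviation requires (10−7)(δ+…+δ^K) ≥ 24−10, i.e. δ+…+δ^K ≥ 14/3 ≈ 4.6667.
With δ = 7/8, the partial sums are K=1: 0.8750, K=2: 1.6406, …, K=7: 4.2511, K=8: 4.5947, K=9: 4.8954.
K = 9 is the first length at which the sum reaches 4.6667.

9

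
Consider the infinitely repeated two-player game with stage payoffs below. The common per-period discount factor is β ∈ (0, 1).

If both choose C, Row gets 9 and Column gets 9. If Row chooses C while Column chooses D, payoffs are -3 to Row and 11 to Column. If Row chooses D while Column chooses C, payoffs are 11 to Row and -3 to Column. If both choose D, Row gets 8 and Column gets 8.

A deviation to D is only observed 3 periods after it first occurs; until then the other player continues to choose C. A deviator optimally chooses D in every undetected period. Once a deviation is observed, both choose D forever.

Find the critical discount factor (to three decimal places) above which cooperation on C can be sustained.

The best deviation is to choose D for all 3 undetected periods, earning 11 each, then 8 forever once detected.
Deviation value: 11(1−β^3)/(1−β) + 8β^3/(1−β); cooperation value: 9/(1−β).
IC: 9 ≥ 11(1−β^3) + 8β^3 = 11 − 3β^3.
So β^3 ≥ 2/3, giving β ≥ (2/3)^(1/3) ≈ 0.874.

0.874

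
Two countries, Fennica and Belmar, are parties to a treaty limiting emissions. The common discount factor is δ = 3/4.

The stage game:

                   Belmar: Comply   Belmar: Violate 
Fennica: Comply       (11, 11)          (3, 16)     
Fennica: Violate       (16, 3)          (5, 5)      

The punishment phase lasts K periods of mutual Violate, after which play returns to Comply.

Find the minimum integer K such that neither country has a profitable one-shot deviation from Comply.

No profitable deviation requires (11−5)(δ+…+δ^K) ≥ 16−11, i.e. δ+…+δ^K ≥ 5/6 ≈ 0.8333.
With δ = 3/4, the partial sums are K=1: 0.7500, K=2: 1.3125.
K = 2 is the first length at which the sum reaches 0.8333.

2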